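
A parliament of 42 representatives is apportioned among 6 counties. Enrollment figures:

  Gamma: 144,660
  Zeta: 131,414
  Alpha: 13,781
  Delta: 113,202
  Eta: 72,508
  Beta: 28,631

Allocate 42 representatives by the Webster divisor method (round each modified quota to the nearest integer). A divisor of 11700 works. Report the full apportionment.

With modified divisor 11700: modified quotas Gamma 12.364, Zeta 11.232, Alpha 1.178, Delta 9.675, Eta 6.197, Beta 2.447.
Rounding to the nearest integer: Gamma 12, Zeta 11, Alpha 1, Delta 10, Eta 6, Beta 2 (total 42).

Gamma 12; Zeta 11; Alpha 1; Delta 10; Eta 6; Beta 2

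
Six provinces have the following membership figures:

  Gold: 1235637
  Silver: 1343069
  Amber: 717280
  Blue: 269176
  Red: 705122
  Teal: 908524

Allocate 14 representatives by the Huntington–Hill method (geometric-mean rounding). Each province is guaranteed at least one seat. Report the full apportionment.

With divisor 379307: modified quotas Gold 3.258, Silver 3.541, Amber 1.891, Blue 0.710, Red 1.859, Teal 2.395.
Geometric-mean thresholds: Gold √(3·4)=3.464, Silver √(3·4)=3.464, Amber √(1·2)=1.414, Blue (min 1), Red √(1·2)=1.414, Teal √(2·3)=2.449.
Each quota rounded against its threshold gives Gold 3, Silver 4, Amber 2, Blue 1, Red 2, Teal 2 (total 14).

Gold: 3, Silver: 4, Amber: 2, Blue: 1, Red: 2, Teal: 2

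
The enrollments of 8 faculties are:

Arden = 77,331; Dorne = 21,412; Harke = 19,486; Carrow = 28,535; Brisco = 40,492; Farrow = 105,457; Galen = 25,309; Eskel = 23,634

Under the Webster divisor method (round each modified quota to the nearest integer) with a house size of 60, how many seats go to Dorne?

4

Standard divisor 341656/60 ≈ 5694.267; standard quotas: Arden 13.581, Dorne 3.760, Harke 3.422, Carrow 5.011, Brisco 7.111, Farrow 18.520, Galen 4.445, Eskel 4.150.
Rounding to the nearest integer gives Arden 14, Dorne 4, Harke 3, Carrow 5, Brisco 7, Farrow 19, Galen 4, Eskel 4 — total 60, matching the house size, so no adjustment is needed.
Dorne receives 4.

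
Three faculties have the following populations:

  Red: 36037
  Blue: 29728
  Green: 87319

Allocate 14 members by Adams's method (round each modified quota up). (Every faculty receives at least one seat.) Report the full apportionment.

Red=3; Blue=3; Green=8

Standard divisor 153084/14 ≈ 10934.571; standard quotas: Red 3.296, Blue 2.719, Green 7.986.
Rounding up gives 4, 3, 8 = 15 seats, so the divisor must be adjusted.
With modified divisor 12200: modified quotas Red 2.954, Blue 2.437, Green 7.157.
Rounding up: Red 3, Blue 3, Green 8 (total 14).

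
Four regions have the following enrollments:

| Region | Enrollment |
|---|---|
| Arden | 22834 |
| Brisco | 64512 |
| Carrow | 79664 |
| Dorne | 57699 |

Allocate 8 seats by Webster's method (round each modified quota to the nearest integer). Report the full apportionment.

Standard divisor 224709/8 ≈ 28088.625; standard quotas: Arden 0.813, Brisco 2.297, Carrow 2.836, Dorne 2.054.
Rounding to the nearest integer gives Arden 1, Brisco 2, Carrow 3, Dorne 2 — total 8, matching the house size, so no adjustment is needed.

Arden: 1, Brisco: 2, Carrow: 3, Dorne: 2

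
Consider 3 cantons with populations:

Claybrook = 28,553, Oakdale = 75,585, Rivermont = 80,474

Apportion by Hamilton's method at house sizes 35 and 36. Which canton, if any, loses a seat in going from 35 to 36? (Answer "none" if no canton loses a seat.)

Claybrook

At 35 seats: Claybrook 6, Oakdale 14, Rivermont 15.
At 36 seats: Claybrook 5, Oakdale 15, Rivermont 16.
Claybrook drops from 6 to 5.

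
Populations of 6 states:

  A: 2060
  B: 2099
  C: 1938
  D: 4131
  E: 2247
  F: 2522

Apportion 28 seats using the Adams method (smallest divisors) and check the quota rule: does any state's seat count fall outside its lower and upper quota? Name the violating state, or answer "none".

none

Standard quotas: A 3.846, B 3.919, C 3.618, D 7.713, E 4.195, F 4.709.
Adams allocation: A 4, B 4, C 4, D 7, E 4, F 5.
Every allocation lies between the lower and upper quota.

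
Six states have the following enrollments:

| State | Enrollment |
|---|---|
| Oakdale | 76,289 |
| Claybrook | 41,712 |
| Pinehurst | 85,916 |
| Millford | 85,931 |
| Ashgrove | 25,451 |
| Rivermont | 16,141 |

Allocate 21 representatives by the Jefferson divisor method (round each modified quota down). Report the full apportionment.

Oakdale=5, Claybrook=2, Pinehurst=6, Millford=6, Ashgrove=1, Rivermont=1

Standard divisor 331440/21 ≈ 15782.857; standard quotas: Oakdale 4.834, Claybrook 2.643, Pinehurst 5.444, Millford 5.445, Ashgrove 1.613, Rivermont 1.023.
Rounding down gives 4, 2, 5, 5, 1, 1 = 18 seats, so the divisor must be adjusted.
With modified divisor 14100: modified quotas Oakdale 5.411, Claybrook 2.958, Pinehurst 6.093, Millford 6.094, Ashgrove 1.805, Rivermont 1.145.
Rounding down: Oakdale 5, Claybrook 2, Pinehurst 6, Millford 6, Ashgrove 1, Rivermont 1 (total 21).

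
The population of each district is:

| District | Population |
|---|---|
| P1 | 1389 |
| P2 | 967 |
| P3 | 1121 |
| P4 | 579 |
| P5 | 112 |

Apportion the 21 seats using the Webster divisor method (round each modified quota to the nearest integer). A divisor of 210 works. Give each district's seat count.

With modified divisor 210: modified quotas P1 6.614, P2 4.605, P3 5.338, P4 2.757, P5 0.533.
Rounding to the nearest integer: P1 7, P2 5, P3 5, P4 3, P5 1 (total 21).

P1: 7, P2: 5, P3: 5, P4: 3, P5: 1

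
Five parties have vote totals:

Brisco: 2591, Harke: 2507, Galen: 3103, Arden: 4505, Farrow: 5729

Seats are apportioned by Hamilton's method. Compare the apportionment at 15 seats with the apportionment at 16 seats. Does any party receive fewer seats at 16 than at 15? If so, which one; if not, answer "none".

none

At 15 seats: Brisco 2, Harke 2, Galen 2, Arden 4, Farrow 5.
At 16 seats: Brisco 2, Harke 2, Galen 3, Arden 4, Farrow 5.
No party's allocation decreased.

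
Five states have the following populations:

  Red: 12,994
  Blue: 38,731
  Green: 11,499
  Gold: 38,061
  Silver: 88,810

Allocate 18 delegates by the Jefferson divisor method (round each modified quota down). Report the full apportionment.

Red 1, Blue 4, Green 1, Gold 3, Silver 9

Standard divisor 190095/18 ≈ 10560.833; standard quotas: Red 1.230, Blue 3.667, Green 1.089, Gold 3.604, Silver 8.409.
Rounding down gives 1, 3, 1, 3, 8 = 16 seats, so the divisor must be adjusted.
With modified divisor 9600: modified quotas Red 1.354, Blue 4.034, Green 1.198, Gold 3.965, Silver 9.251.
Rounding down: Red 1, Blue 4, Green 1, Gold 3, Silver 9 (total 18).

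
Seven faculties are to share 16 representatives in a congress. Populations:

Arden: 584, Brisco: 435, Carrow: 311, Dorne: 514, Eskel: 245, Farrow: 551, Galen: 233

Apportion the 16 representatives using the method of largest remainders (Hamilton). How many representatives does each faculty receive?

Arden 3, Brisco 3, Carrow 2, Dorne 3, Eskel 1, Farrow 3, Galen 1

The standard divisor is 2873/16 ≈ 179.562.
Standard quotas: Arden 3.252, Brisco 2.423, Carrow 1.732, Dorne 2.863, Eskel 1.364, Farrow 3.069, Galen 1.298.
Lower quotas: Arden 3, Brisco 2, Carrow 1, Dorne 2, Eskel 1, Farrow 3, Galen 1 (sum 13, leaving 3 seats).
Remainders in descending order: Dorne 0.863, Carrow 0.732, Brisco 0.423, Eskel 0.364, Galen 0.298, Arden 0.252, Farrow 0.069.
Largest remainders: Dorne, Carrow, Brisco receive the extra seats.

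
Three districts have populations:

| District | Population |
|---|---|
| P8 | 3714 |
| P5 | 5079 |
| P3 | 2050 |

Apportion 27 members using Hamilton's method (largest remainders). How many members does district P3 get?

Standard divisor: 10843 ÷ 27 ≈ 401.593.
Standard quotas: P8 9.2482, P5 12.6471, P3 5.1047.
Lower quotas: P8 9, P5 12, P3 5 (sum 26, leaving 1 seat).
Remainders in descending order: P5 0.6471, P8 0.2482, P3 0.1047.
Largest remainder: P5 receives the extra seat.
P3 receives 5.

5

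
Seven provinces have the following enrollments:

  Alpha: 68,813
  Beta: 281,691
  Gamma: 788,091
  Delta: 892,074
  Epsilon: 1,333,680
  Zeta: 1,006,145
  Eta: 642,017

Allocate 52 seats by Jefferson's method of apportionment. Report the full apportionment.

Standard divisor 5012511/52 ≈ 96394.442; standard quotas: Alpha 0.714, Beta 2.922, Gamma 8.176, Delta 9.254, Epsilon 13.836, Zeta 10.438, Eta 6.660.
Rounding down gives 0, 2, 8, 9, 13, 10, 6 = 48 seats, so the divisor must be adjusted.
With modified divisor 90300: modified quotas Alpha 0.762, Beta 3.120, Gamma 8.727, Delta 9.879, Epsilon 14.769, Zeta 11.142, Eta 7.110.
Rounding down: Alpha 0, Beta 3, Gamma 8, Delta 9, Epsilon 14, Zeta 11, Eta 7 (total 52).

Alpha: 0, Beta: 3, Gamma: 8, Delta: 9, Epsilon: 14, Zeta: 11, Eta: 7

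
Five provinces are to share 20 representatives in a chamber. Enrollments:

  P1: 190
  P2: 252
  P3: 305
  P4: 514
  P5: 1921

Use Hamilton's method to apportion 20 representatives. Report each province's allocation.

P1: 1; P2: 2; P3: 2; P4: 3; P5: 12

The standard divisor is 3182/20 ≈ 159.1.
Standard quotas: P1 1.194, P2 1.584, P3 1.917, P4 3.231, P5 12.074.
Lower quotas: P1 1, P2 1, P3 1, P4 3, P5 12 (sum 18, leaving 2 seats).
Remainders in descending order: P3 0.917, P2 0.584, P4 0.231, P1 0.194, P5 0.074.
The surplus seats go to P3, P2.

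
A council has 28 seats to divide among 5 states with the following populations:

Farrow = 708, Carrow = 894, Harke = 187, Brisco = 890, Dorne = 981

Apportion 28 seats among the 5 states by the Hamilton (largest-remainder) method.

Total 3660; standard divisor 3660/28 ≈ 130.714.
Standard quotas: Farrow 5.416, Carrow 6.839, Harke 1.431, Brisco 6.809, Dorne 7.505.
Lower quotas: Farrow 5, Carrow 6, Harke 1, Brisco 6, Dorne 7 (sum 25, leaving 3 seats).
Remainders in descending order: Carrow 0.839, Brisco 0.809, Dorne 0.505, Harke 0.431, Farrow 0.416.
Largest remainders: Carrow, Brisco, Dorne receive the extra seats.

Farrow: 5, Carrow: 7, Harke: 1, Brisco: 7, Dorne: 8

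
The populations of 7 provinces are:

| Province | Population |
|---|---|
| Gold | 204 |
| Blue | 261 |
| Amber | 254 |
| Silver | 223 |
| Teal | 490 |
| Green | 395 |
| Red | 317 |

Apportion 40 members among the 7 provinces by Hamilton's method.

The standard divisor is 2144/40 ≈ 53.6.
Standard quotas: Gold 3.806, Blue 4.869, Amber 4.739, Silver 4.160, Teal 9.142, Green 7.369, Red 5.914.
Lower quotas: Gold 3, Blue 4, Amber 4, Silver 4, Teal 9, Green 7, Red 5 (sum 36, leaving 4 seats).
Remainders in descending order: Red 0.914, Blue 0.869, Gold 0.806, Amber 0.739, Green 0.369, Silver 0.160, Teal 0.142.
The surplus seats go to Red, Blue, Gold, Amber.

Gold=4, Blue=5, Amber=5, Silver=4, Teal=9, Green=7, Red=6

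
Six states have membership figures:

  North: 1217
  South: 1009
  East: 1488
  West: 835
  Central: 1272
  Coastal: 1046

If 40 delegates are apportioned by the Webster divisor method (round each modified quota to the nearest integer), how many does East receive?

Standard divisor 6867/40 ≈ 171.675; standard quotas: North 7.089, South 5.877, East 8.668, West 4.864, Central 7.409, Coastal 6.093.
Rounding to the nearest integer gives North 7, South 6, East 9, West 5, Central 7, Coastal 6 — total 40, matching the house size, so no adjustment is needed.
East receives 9.

9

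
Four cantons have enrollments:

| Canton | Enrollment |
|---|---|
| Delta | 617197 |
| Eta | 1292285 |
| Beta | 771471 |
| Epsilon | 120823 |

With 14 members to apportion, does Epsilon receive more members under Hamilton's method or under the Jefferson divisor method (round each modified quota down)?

Hamilton: Delta 3, Eta 6, Beta 4, Epsilon 1.
Jefferson: Delta 3, Eta 7, Beta 4, Epsilon 0.
Epsilon gets 1 under Hamilton and 0 under Jefferson.

Hamilton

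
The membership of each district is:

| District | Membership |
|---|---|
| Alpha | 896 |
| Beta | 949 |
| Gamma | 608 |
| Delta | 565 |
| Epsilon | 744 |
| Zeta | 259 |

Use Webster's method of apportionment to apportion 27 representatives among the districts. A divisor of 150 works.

With modified divisor 150: modified quotas Alpha 5.973, Beta 6.327, Gamma 4.053, Delta 3.767, Epsilon 4.960, Zeta 1.727.
Rounding to the nearest integer: Alpha 6, Beta 6, Gamma 4, Delta 4, Epsilon 5, Zeta 2 (total 27).

Alpha 6; Beta 6; Gamma 4; Delta 4; Epsilon 5; Zeta 2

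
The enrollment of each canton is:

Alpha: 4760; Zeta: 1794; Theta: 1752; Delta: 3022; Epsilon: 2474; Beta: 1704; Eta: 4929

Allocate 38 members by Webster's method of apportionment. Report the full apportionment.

Standard divisor 20435/38 ≈ 537.763; standard quotas: Alpha 8.851, Zeta 3.336, Theta 3.258, Delta 5.620, Epsilon 4.601, Beta 3.169, Eta 9.166.
Rounding to the nearest integer gives Alpha 9, Zeta 3, Theta 3, Delta 6, Epsilon 5, Beta 3, Eta 9 — total 38, matching the house size, so no adjustment is needed.

Alpha 9, Zeta 3, Theta 3, Delta 6, Epsilon 5, Beta 3, Eta 9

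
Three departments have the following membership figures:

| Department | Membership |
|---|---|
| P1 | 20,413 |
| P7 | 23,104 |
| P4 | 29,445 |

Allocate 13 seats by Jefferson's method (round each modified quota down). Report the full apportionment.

Standard divisor 72962/13 ≈ 5612.462; standard quotas: P1 3.637, P7 4.117, P4 5.246.
Rounding down gives 3, 4, 5 = 12 seats, so the divisor must be adjusted.
With modified divisor 5000: modified quotas P1 4.083, P7 4.621, P4 5.889.
Rounding down: P1 4, P7 4, P4 5 (total 13).

P1: 4, P7: 4, P4: 5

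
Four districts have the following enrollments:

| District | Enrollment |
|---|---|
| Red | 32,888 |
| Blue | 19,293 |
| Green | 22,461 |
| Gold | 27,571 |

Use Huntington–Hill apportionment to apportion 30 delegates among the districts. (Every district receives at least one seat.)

With divisor 3466: modified quotas Red 9.489, Blue 5.566, Green 6.480, Gold 7.955.
Geometric-mean thresholds: Red √(9·10)=9.487, Blue √(5·6)=5.477, Green √(6·7)=6.481, Gold √(7·8)=7.483.
Each quota rounded against its threshold gives Red 10, Blue 6, Green 6, Gold 8 (total 30).

Red=10, Blue=6, Green=6, Gold=8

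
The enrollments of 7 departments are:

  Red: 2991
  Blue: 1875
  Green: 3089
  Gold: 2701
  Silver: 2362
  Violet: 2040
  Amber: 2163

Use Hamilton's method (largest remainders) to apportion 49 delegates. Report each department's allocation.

Standard divisor: 17221 ÷ 49 ≈ 351.449.
Standard quotas: Red 8.510, Blue 5.335, Green 8.789, Gold 7.685, Silver 6.721, Violet 5.805, Amber 6.155.
Lower quotas: Red 8, Blue 5, Green 8, Gold 7, Silver 6, Violet 5, Amber 6 (sum 45, leaving 4 seats).
Remainders in descending order: Violet 0.805, Green 0.789, Silver 0.721, Gold 0.685, Red 0.510, Blue 0.335, Amber 0.155.
Largest remainders: Violet, Green, Silver, Gold receive the extra seats.

Red=8, Blue=5, Green=9, Gold=8, Silver=7, Violet=6, Amber=6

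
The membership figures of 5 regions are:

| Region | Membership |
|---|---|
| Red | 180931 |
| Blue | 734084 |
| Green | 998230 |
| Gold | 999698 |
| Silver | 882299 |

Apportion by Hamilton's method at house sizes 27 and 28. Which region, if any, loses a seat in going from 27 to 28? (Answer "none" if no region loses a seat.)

At 27 seats: Red 2, Blue 5, Green 7, Gold 7, Silver 6.
At 28 seats: Red 1, Blue 6, Green 7, Gold 7, Silver 7.
Red drops from 2 to 1.

Red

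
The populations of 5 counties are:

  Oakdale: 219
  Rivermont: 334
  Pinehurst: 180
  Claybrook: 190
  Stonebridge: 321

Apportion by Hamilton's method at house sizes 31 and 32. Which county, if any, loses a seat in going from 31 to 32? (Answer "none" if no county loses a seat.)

none

At 31 seats: Oakdale 5, Rivermont 8, Pinehurst 5, Claybrook 5, Stonebridge 8.
At 32 seats: Oakdale 6, Rivermont 8, Pinehurst 5, Claybrook 5, Stonebridge 8.
No county's allocation decreased.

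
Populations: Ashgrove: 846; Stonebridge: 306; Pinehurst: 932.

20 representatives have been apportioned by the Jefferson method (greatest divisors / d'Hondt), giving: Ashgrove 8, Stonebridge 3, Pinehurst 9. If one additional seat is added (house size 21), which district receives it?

Ashgrove

Priority for the next seat is population ÷ (current seats + 1).
Priorities: Ashgrove 94.000, Stonebridge 76.500, Pinehurst 93.200.
Highest priority: Ashgrove.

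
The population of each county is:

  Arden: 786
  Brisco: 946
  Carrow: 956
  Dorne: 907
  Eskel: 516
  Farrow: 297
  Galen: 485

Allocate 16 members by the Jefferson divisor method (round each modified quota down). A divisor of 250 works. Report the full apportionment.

Arden=3, Brisco=3, Carrow=3, Dorne=3, Eskel=2, Farrow=1, Galen=1

With modified divisor 250: modified quotas Arden 3.144, Brisco 3.784, Carrow 3.824, Dorne 3.628, Eskel 2.064, Farrow 1.188, Galen 1.940.
Rounding down: Arden 3, Brisco 3, Carrow 3, Dorne 3, Eskel 2, Farrow 1, Galen 1 (total 16).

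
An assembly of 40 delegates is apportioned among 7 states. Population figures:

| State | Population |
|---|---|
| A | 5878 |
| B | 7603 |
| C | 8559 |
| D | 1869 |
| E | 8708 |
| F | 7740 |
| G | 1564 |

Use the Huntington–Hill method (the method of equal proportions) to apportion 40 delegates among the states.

With divisor 1054: modified quotas A 5.577, B 7.213, C 8.120, D 1.773, E 8.262, F 7.343, G 1.484.
Geometric-mean thresholds: A √(5·6)=5.477, B √(7·8)=7.483, C √(8·9)=8.485, D √(1·2)=1.414, E √(8·9)=8.485, F √(7·8)=7.483, G √(1·2)=1.414.
Each quota rounded against its threshold gives A 6, B 7, C 8, D 2, E 8, F 7, G 2 (total 40).

A=6, B=7, C=8, D=2, E=8, F=7, G=2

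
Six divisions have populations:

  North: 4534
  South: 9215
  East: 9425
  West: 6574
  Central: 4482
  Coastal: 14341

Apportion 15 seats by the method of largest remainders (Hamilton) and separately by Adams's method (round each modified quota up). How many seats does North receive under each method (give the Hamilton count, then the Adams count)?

1 and 2

Hamilton: North 1, South 3, East 3, West 2, Central 1, Coastal 5.
Adams: North 2, South 3, East 3, West 2, Central 1, Coastal 4.
North gets 1 under Hamilton and 2 under Adams.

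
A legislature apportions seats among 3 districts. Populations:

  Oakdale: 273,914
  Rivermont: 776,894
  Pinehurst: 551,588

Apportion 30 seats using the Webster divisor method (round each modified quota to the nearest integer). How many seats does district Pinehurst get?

Standard divisor 1602396/30 ≈ 53413.2; standard quotas: Oakdale 5.128, Rivermont 14.545, Pinehurst 10.327.
Rounding to the nearest integer gives Oakdale 5, Rivermont 15, Pinehurst 10 — total 30, matching the house size, so no adjustment is needed.
Pinehurst receives 10.

10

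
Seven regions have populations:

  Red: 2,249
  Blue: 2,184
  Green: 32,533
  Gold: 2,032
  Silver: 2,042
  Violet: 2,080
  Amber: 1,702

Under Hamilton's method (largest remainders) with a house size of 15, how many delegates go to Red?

1

Total 44822; standard divisor 44822/15 ≈ 2988.133.
Standard quotas: Red 0.7526, Blue 0.7309, Green 10.8874, Gold 0.6800, Silver 0.6834, Violet 0.6961, Amber 0.5696.
Lower quotas: Red 0, Blue 0, Green 10, Gold 0, Silver 0, Violet 0, Amber 0 (sum 10, leaving 5 seats).
Remainders in descending order: Green 0.8874, Red 0.7526, Blue 0.7309, Violet 0.6961, Silver 0.6834, Gold 0.6800, Amber 0.5696.
The surplus seats go to Green, Red, Blue, Violet, Silver.
Red receives 1.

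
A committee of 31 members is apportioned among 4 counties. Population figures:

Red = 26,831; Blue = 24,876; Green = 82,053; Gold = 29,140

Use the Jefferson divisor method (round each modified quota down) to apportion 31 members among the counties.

Standard divisor 162900/31 ≈ 5254.839; standard quotas: Red 5.106, Blue 4.734, Green 15.615, Gold 5.545.
Rounding down gives 5, 4, 15, 5 = 29 seats, so the divisor must be adjusted.
With modified divisor 4900: modified quotas Red 5.476, Blue 5.077, Green 16.746, Gold 5.947.
Rounding down: Red 5, Blue 5, Green 16, Gold 5 (total 31).

Red: 5, Blue: 5, Green: 16, Gold: 5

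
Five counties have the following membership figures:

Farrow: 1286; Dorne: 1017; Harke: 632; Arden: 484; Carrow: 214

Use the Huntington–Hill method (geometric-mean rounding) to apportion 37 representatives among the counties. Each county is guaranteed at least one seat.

With divisor 97: modified quotas Farrow 13.258, Dorne 10.485, Harke 6.515, Arden 4.990, Carrow 2.206.
Geometric-mean thresholds: Farrow √(13·14)=13.491, Dorne √(10·11)=10.488, Harke √(6·7)=6.481, Arden √(4·5)=4.472, Carrow √(2·3)=2.449.
Each quota rounded against its threshold gives Farrow 13, Dorne 10, Harke 7, Arden 5, Carrow 2 (total 37).

Farrow 13; Dorne 10; Harke 7; Arden 5; Carrow 2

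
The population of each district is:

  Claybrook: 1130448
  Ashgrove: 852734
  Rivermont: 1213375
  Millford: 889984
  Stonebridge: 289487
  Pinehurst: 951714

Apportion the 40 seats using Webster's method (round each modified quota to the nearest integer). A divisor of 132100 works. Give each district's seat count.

Claybrook 9, Ashgrove 6, Rivermont 9, Millford 7, Stonebridge 2, Pinehurst 7

With modified divisor 132100: modified quotas Claybrook 8.558, Ashgrove 6.455, Rivermont 9.185, Millford 6.737, Stonebridge 2.191, Pinehurst 7.204.
Rounding to the nearest integer: Claybrook 9, Ashgrove 6, Rivermont 9, Millford 7, Stonebridge 2, Pinehurst 7 (total 40).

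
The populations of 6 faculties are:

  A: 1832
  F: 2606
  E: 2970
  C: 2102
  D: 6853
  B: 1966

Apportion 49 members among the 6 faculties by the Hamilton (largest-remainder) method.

Standard divisor: 18329 ÷ 49 ≈ 374.061.
Standard quotas: A 4.8976, F 6.9668, E 7.9399, C 5.6194, D 18.3205, B 5.2558.
Lower quotas: A 4, F 6, E 7, C 5, D 18, B 5 (sum 45, leaving 4 seats).
Remainders in descending order: F 0.9668, E 0.9399, A 0.8976, C 0.6194, D 0.3205, B 0.2558.
The surplus seats go to F, E, A, C.

A=5; F=7; E=8; C=6; D=18; B=5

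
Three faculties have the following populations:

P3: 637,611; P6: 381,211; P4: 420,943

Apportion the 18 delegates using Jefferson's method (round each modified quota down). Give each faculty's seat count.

Standard divisor 1439765/18 ≈ 79986.944; standard quotas: P3 7.971, P6 4.766, P4 5.263.
Rounding down gives 7, 4, 5 = 16 seats, so the divisor must be adjusted.
With modified divisor 73500: modified quotas P3 8.675, P6 5.187, P4 5.727.
Rounding down: P3 8, P6 5, P4 5 (total 18).

P3 8; P6 5; P4 5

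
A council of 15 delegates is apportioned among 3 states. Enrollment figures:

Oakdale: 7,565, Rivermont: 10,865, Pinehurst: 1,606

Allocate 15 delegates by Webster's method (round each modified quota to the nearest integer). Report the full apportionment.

Oakdale 6; Rivermont 8; Pinehurst 1

Standard divisor 20036/15 ≈ 1335.733; standard quotas: Oakdale 5.664, Rivermont 8.134, Pinehurst 1.202.
Rounding to the nearest integer gives Oakdale 6, Rivermont 8, Pinehurst 1 — total 15, matching the house size, so no adjustment is needed.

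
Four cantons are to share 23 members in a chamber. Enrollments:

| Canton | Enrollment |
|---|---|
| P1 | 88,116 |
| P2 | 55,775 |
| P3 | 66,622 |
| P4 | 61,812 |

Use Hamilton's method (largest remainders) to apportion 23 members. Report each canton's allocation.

P1: 7, P2: 5, P3: 6, P4: 5

Standard divisor: 272325 ÷ 23 ≈ 11840.217.
Standard quotas: P1 7.4421, P2 4.7106, P3 5.6268, P4 5.2205.
Lower quotas: P1 7, P2 4, P3 5, P4 5 (sum 21, leaving 2 seats).
Remainders in descending order: P2 0.7106, P3 0.6268, P1 0.4421, P4 0.2205.
Largest remainders: P2, P3 receive the extra seats.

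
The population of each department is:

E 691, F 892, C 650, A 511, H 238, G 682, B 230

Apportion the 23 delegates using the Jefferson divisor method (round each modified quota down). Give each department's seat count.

Standard divisor 3894/23 ≈ 169.304; standard quotas: E 4.081, F 5.269, C 3.839, A 3.018, H 1.406, G 4.028, B 1.359.
Rounding down gives 4, 5, 3, 3, 1, 4, 1 = 21 seats, so the divisor must be adjusted.
With modified divisor 140: modified quotas E 4.936, F 6.371, C 4.643, A 3.650, H 1.700, G 4.871, B 1.643.
Rounding down: E 4, F 6, C 4, A 3, H 1, G 4, B 1 (total 23).

E 4, F 6, C 4, A 3, H 1, G 4, B 1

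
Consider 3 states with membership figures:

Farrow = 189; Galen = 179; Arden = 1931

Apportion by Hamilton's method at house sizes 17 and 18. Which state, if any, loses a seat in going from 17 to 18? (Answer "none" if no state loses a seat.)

At 17 seats: Farrow 2, Galen 1, Arden 14.
At 18 seats: Farrow 2, Galen 1, Arden 15.
No state's allocation decreased.

none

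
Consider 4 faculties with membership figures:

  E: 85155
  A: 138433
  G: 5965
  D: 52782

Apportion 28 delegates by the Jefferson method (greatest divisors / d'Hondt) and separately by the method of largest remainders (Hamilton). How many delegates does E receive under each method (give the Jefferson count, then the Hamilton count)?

9 and 8

Jefferson: E 9, A 14, G 0, D 5.
Hamilton: E 8, A 14, G 1, D 5.
E gets 9 under Jefferson and 8 under Hamilton.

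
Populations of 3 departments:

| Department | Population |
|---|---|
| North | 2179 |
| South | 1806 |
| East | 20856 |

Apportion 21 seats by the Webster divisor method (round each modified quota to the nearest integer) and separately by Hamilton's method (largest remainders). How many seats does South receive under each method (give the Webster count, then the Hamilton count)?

2 and 1

Webster: North 2, South 2, East 17.
Hamilton: North 2, South 1, East 18.
South gets 2 under Webster and 1 under Hamilton.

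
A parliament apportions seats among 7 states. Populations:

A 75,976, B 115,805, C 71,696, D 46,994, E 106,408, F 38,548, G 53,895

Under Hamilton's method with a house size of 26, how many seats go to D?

2

Total 509322; standard divisor 509322/26 ≈ 19589.308.
Standard quotas: A 3.8784, B 5.9116, C 3.6600, D 2.3990, E 5.4319, F 1.9678, G 2.7512.
Lower quotas: A 3, B 5, C 3, D 2, E 5, F 1, G 2 (sum 21, leaving 5 seats).
Remainders in descending order: F 0.9678, B 0.9116, A 0.8784, G 0.7512, C 0.6600, E 0.4319, D 0.3990.
Largest remainders: F, B, A, G, C receive the extra seats.
D receives 2.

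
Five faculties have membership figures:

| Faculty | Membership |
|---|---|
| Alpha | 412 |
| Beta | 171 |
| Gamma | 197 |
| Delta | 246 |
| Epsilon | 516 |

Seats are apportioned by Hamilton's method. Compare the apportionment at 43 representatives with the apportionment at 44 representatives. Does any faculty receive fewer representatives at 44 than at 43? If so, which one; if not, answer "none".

Gamma

At 43 seats: Alpha 11, Beta 5, Gamma 6, Delta 7, Epsilon 14.
At 44 seats: Alpha 12, Beta 5, Gamma 5, Delta 7, Epsilon 15.
Gamma drops from 6 to 5.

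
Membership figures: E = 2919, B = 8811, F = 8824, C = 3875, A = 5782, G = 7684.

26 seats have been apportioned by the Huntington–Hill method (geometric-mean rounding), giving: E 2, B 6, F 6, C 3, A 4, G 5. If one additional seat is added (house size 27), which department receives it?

G

Priority for the next seat is population ÷ (√(s·(s+1))).
Priorities: E 1191.677, B 1359.567, F 1361.573, C 1118.616, A 1292.895, G 1402.900.
Highest priority: G.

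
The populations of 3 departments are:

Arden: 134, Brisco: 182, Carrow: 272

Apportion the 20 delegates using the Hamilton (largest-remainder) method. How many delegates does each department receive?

Arden=5, Brisco=6, Carrow=9

The standard divisor is 588/20 ≈ 29.4.
Standard quotas: Arden 4.558, Brisco 6.190, Carrow 9.252.
Lower quotas: Arden 4, Brisco 6, Carrow 9 (sum 19, leaving 1 seat).
Remainders in descending order: Arden 0.558, Carrow 0.252, Brisco 0.190.
Largest remainder: Arden receives the extra seat.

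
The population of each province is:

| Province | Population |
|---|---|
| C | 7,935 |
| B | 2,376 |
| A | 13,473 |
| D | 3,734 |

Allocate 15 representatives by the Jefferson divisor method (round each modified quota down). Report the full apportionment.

Standard divisor 27518/15 ≈ 1834.533; standard quotas: C 4.325, B 1.295, A 7.344, D 2.035.
Rounding down gives 4, 1, 7, 2 = 14 seats, so the divisor must be adjusted.
With modified divisor 1600: modified quotas C 4.959, B 1.485, A 8.421, D 2.334.
Rounding down: C 4, B 1, A 8, D 2 (total 15).

C=4, B=1, A=8, D=2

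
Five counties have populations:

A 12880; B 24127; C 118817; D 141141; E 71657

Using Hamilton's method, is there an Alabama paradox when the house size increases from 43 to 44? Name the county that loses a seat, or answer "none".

At 43 seats: A 2, B 3, C 14, D 16, E 8.
At 44 seats: A 1, B 3, C 14, D 17, E 9.
A drops from 2 to 1.

A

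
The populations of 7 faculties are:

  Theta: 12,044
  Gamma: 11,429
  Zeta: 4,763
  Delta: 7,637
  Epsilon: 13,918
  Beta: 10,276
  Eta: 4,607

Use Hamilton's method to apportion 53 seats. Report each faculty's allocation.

Standard divisor: 64674 ÷ 53 ≈ 1220.264.
Standard quotas: Theta 9.8700, Gamma 9.3660, Zeta 3.9033, Delta 6.2585, Epsilon 11.4057, Beta 8.4211, Eta 3.7754.
Lower quotas: Theta 9, Gamma 9, Zeta 3, Delta 6, Epsilon 11, Beta 8, Eta 3 (sum 49, leaving 4 seats).
Remainders in descending order: Zeta 0.9033, Theta 0.8700, Eta 0.7754, Beta 0.4211, Epsilon 0.4057, Gamma 0.3660, Delta 0.2585.
Largest remainders: Zeta, Theta, Eta, Beta receive the extra seats.

Theta 10, Gamma 9, Zeta 4, Delta 6, Epsilon 11, Beta 9, Eta 4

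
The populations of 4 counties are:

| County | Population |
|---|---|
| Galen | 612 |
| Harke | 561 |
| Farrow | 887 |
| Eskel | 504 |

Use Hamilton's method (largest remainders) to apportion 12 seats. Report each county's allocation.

Galen=3, Harke=3, Farrow=4, Eskel=2

The standard divisor is 2564/12 ≈ 213.667.
Standard quotas: Galen 2.864, Harke 2.626, Farrow 4.151, Eskel 2.359.
Lower quotas: Galen 2, Harke 2, Farrow 4, Eskel 2 (sum 10, leaving 2 seats).
Remainders in descending order: Galen 0.864, Harke 0.626, Eskel 0.359, Farrow 0.151.
The surplus seats go to Galen, Harke.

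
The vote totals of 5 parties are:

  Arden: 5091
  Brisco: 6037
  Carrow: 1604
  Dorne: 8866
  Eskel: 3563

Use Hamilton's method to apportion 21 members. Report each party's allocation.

Total 25161; standard divisor 25161/21 ≈ 1198.143.
Standard quotas: Arden 4.2491, Brisco 5.0386, Carrow 1.3387, Dorne 7.3998, Eskel 2.9738.
Lower quotas: Arden 4, Brisco 5, Carrow 1, Dorne 7, Eskel 2 (sum 19, leaving 2 seats).
Remainders in descending order: Eskel 0.9738, Dorne 0.3998, Carrow 0.3387, Arden 0.2491, Brisco 0.0386.
Largest remainders: Eskel, Dorne receive the extra seats.

Arden 4; Brisco 5; Carrow 1; Dorne 8; Eskel 3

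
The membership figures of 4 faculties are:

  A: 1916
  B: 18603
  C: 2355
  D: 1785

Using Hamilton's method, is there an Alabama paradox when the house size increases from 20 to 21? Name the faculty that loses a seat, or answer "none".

none

At 20 seats: A 2, B 15, C 2, D 1.
At 21 seats: A 2, B 16, C 2, D 1.
No faculty's allocation decreased.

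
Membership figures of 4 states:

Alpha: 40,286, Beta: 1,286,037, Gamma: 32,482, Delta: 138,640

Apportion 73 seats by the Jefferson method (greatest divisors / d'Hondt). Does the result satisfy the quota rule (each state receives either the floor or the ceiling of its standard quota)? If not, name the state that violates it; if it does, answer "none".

Beta

Standard quotas: Alpha 1.964, Beta 62.694, Gamma 1.583, Delta 6.759.
Jefferson allocation: Alpha 2, Beta 64, Gamma 1, Delta 6.
Beta has quota 62.694 (lower 62, upper 63) but receives 64 — outside the quota interval.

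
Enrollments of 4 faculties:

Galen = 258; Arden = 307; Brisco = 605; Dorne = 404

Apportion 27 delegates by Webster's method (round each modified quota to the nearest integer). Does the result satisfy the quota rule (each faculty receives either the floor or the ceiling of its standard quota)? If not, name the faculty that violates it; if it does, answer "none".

none

Standard quotas: Galen 4.426, Arden 5.266, Brisco 10.378, Dorne 6.930.
Webster allocation: Galen 4, Arden 5, Brisco 11, Dorne 7.
Every allocation lies between the lower and upper quota.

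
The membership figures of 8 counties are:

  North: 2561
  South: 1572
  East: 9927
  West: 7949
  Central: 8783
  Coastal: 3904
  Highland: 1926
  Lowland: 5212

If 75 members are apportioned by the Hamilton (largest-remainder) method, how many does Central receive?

16

The standard divisor is 41834/75 ≈ 557.787.
Standard quotas: North 4.5914, South 2.8183, East 17.7971, West 14.2510, Central 15.7462, Coastal 6.9991, Highland 3.4529, Lowland 9.3441.
Lower quotas: North 4, South 2, East 17, West 14, Central 15, Coastal 6, Highland 3, Lowland 9 (sum 70, leaving 5 seats).
Remainders in descending order: Coastal 0.9991, South 0.8183, East 0.7971, Central 0.7462, North 0.5914, Highland 0.4529, Lowland 0.3441, West 0.2510.
Largest remainders: Coastal, South, East, Central, North receive the extra seats.
Central receives 16.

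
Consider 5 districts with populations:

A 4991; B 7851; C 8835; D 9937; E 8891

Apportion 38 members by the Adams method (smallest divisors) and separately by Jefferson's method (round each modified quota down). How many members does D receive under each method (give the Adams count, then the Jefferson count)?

Adams: A 5, B 8, C 8, D 9, E 8.
Jefferson: A 5, B 7, C 8, D 10, E 8.
D gets 9 under Adams and 10 under Jefferson.

9 and 10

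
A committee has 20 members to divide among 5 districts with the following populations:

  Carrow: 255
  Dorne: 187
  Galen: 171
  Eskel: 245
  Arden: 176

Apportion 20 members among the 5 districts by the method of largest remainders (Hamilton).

Total 1034; standard divisor 1034/20 ≈ 51.7.
Standard quotas: Carrow 4.932, Dorne 3.617, Galen 3.308, Eskel 4.739, Arden 3.404.
Lower quotas: Carrow 4, Dorne 3, Galen 3, Eskel 4, Arden 3 (sum 17, leaving 3 seats).
Remainders in descending order: Carrow 0.932, Eskel 0.739, Dorne 0.617, Arden 0.404, Galen 0.308.
Largest remainders: Carrow, Eskel, Dorne receive the extra seats.

Carrow 5; Dorne 4; Galen 3; Eskel 5; Arden 3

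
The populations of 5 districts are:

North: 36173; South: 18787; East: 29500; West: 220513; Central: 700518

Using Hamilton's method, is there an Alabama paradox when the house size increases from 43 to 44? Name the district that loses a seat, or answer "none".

North

At 43 seats: North 2, South 1, East 1, West 9, Central 30.
At 44 seats: North 1, South 1, East 1, West 10, Central 31.
North drops from 2 to 1.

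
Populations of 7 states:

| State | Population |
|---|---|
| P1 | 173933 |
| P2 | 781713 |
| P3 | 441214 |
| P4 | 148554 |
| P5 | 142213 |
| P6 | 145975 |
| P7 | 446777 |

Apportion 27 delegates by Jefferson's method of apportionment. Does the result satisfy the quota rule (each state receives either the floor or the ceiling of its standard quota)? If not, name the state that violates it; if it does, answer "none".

Standard quotas: P1 2.059, P2 9.256, P3 5.224, P4 1.759, P5 1.684, P6 1.728, P7 5.290.
Jefferson allocation: P1 2, P2 10, P3 5, P4 2, P5 1, P6 1, P7 6.
Every allocation lies between the lower and upper quota.

none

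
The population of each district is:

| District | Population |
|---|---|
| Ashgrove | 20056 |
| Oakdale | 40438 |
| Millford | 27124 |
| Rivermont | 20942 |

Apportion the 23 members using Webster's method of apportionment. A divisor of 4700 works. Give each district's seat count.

Ashgrove 4, Oakdale 9, Millford 6, Rivermont 4

With modified divisor 4700: modified quotas Ashgrove 4.267, Oakdale 8.604, Millford 5.771, Rivermont 4.456.
Rounding to the nearest integer: Ashgrove 4, Oakdale 9, Millford 6, Rivermont 4 (total 23).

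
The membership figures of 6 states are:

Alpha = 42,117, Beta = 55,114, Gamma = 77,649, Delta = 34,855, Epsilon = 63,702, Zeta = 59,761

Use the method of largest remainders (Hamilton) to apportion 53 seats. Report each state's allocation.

Standard divisor: 333198 ÷ 53 ≈ 6286.755.
Standard quotas: Alpha 6.6993, Beta 8.7667, Gamma 12.3512, Delta 5.5442, Epsilon 10.1327, Zeta 9.5059.
Lower quotas: Alpha 6, Beta 8, Gamma 12, Delta 5, Epsilon 10, Zeta 9 (sum 50, leaving 3 seats).
Remainders in descending order: Beta 0.7667, Alpha 0.6993, Delta 0.5442, Zeta 0.5059, Gamma 0.3512, Epsilon 0.1327.
Largest remainders: Beta, Alpha, Delta receive the extra seats.

Alpha 7, Beta 9, Gamma 12, Delta 6, Epsilon 10, Zeta 9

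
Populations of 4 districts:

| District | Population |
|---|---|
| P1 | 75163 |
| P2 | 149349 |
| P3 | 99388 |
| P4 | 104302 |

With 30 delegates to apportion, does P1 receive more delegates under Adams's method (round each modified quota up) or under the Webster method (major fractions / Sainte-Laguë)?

Adams

Adams: P1 6, P2 10, P3 7, P4 7.
Webster: P1 5, P2 11, P3 7, P4 7.
P1 gets 6 under Adams and 5 under Webster.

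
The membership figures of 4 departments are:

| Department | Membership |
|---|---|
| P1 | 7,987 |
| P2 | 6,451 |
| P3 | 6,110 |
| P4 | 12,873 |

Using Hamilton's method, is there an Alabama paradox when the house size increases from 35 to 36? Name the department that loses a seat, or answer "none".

none

At 35 seats: P1 8, P2 7, P3 6, P4 14.
At 36 seats: P1 9, P2 7, P3 6, P4 14.
No department's allocation decreased.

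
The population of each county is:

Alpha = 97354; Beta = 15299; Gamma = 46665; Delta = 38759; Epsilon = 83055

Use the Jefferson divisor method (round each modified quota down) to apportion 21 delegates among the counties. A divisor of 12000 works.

Alpha 8, Beta 1, Gamma 3, Delta 3, Epsilon 6

With modified divisor 12000: modified quotas Alpha 8.113, Beta 1.275, Gamma 3.889, Delta 3.230, Epsilon 6.921.
Rounding down: Alpha 8, Beta 1, Gamma 3, Delta 3, Epsilon 6 (total 21).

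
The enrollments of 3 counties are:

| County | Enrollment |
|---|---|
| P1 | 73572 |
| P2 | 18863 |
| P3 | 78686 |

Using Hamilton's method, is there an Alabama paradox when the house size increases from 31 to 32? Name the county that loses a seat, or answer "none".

At 31 seats: P1 13, P2 4, P3 14.
At 32 seats: P1 14, P2 3, P3 15.
P2 drops from 4 to 3.

P2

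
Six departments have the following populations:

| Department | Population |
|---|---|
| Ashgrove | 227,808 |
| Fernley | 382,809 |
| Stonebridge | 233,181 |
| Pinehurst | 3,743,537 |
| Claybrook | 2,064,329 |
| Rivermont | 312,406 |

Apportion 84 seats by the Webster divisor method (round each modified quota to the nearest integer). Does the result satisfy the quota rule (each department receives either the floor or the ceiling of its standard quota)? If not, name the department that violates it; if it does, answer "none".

Standard quotas: Ashgrove 2.748, Fernley 4.617, Stonebridge 2.813, Pinehurst 45.154, Claybrook 24.900, Rivermont 3.768.
Webster allocation: Ashgrove 3, Fernley 5, Stonebridge 3, Pinehurst 44, Claybrook 25, Rivermont 4.
Pinehurst has quota 45.154 (lower 45, upper 46) but receives 44 — outside the quota interval.

Pinehurst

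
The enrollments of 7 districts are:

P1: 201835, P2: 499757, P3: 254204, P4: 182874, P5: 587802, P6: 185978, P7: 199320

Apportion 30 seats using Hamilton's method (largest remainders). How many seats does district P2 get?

7

Total 2111770; standard divisor 2111770/30 ≈ 70392.333.
Standard quotas: P1 2.8673, P2 7.0996, P3 3.6112, P4 2.5979, P5 8.3504, P6 2.6420, P7 2.8316.
Lower quotas: P1 2, P2 7, P3 3, P4 2, P5 8, P6 2, P7 2 (sum 26, leaving 4 seats).
Remainders in descending order: P1 0.8673, P7 0.8316, P6 0.6420, P3 0.6112, P4 0.5979, P5 0.3504, P2 0.0996.
The surplus seats go to P1, P7, P6, P3.
P2 receives 7.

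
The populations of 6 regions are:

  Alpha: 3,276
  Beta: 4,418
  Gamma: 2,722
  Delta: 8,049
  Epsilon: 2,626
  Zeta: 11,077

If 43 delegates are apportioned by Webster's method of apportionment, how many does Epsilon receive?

Standard divisor 32168/43 ≈ 748.093; standard quotas: Alpha 4.379, Beta 5.906, Gamma 3.639, Delta 10.759, Epsilon 3.510, Zeta 14.807.
Rounding to the nearest integer gives 4, 6, 4, 11, 4, 15 = 44 seats, so the divisor must be adjusted.
With modified divisor 760: modified quotas Alpha 4.311, Beta 5.813, Gamma 3.582, Delta 10.591, Epsilon 3.455, Zeta 14.575.
Rounding to the nearest integer: Alpha 4, Beta 6, Gamma 4, Delta 11, Epsilon 3, Zeta 15 (total 43).
Epsilon receives 3.

3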